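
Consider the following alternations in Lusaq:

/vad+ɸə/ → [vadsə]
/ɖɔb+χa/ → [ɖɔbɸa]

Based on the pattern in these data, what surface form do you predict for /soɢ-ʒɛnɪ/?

The data show progressive place assimilation: /ɸ/ → [s] after /d/; /χ/ → [ɸ] after /b/. In each pair only place changes, matching the preceding consonant, while manner and voice stay constant.
The rule targets /ʒ/ (voiced postalveolar fricative), which sits after the trigger /ɢ/ (uvular).
A voiced uvular fricative is [ʁ], so the surface segment is [ʁ].

[soɢʁɛnɪ]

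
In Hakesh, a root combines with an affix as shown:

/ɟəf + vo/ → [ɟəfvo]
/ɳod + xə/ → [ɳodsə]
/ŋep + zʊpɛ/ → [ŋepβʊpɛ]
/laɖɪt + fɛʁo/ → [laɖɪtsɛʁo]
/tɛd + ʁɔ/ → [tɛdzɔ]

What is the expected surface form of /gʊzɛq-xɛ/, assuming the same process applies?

[gʊzɛqχɛ]

The data show progressive place assimilation: /x/ → [s] after /d/; /z/ → [β] after /p/; /f/ → [s] after /t/; /ʁ/ → [z] after /d/. In each pair only place changes, matching the preceding consonant, while manner and voice stay constant.
Nothing changes in [ɟəfvo]: there the adjacent consonants already agree in place (/v/ and /f/ are both labiodental), so this form is consistent with the same rule.
The rule targets /x/ (voiceless velar fricative), which sits after the trigger /q/ (uvular).
The voiceless uvular fricative is [χ], so /x/ → [χ].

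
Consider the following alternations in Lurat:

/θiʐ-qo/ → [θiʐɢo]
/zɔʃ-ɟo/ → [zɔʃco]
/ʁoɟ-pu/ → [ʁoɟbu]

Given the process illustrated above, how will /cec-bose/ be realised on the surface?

The data show progressive voicing assimilation: /q/ → [ɢ] after /ʐ/; /ɟ/ → [c] after /ʃ/; /p/ → [b] after /ɟ/. In each pair only voicing changes, matching the preceding consonant, while place and manner stay constant.
/b/ is a voiced bilabial stop. The preceding trigger /c/ is voiceless, so /b/ must become voiceless as well.
Changing only its voicing to voiceless gives [p] — the voiceless bilabial stop.

[cecpose]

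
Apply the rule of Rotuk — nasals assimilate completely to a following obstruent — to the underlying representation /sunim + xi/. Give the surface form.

/m/ is the segment targeted by the rule; it sits immediately before /x/, so it assimilates completely and surfaces as [x].

[sunixxi]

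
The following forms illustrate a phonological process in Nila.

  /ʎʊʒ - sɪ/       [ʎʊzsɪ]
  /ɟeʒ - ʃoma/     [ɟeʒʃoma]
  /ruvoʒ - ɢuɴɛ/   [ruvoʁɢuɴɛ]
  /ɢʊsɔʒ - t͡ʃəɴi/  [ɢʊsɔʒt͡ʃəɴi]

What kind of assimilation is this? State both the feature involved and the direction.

regressive place assimilation

The segment that alternates is /ʒ/, which surfaces as [z] when adjacent to /s/.
The change postalveolar → alveolar matches the place of the following /s/, identifying this as place assimilation.
Manner and voice are unchanged, so the assimilation is partial, not total.
The same holds elsewhere in the data: /ʒ/ → [ʁ] before /ɢ/ (postalveolar → uvular, matching uvular) — only place changes, and always toward the following segment.
Nothing changes in [ɟeʒʃoma], [ɢʊsɔʒt͡ʃəɴi]: there the adjacent consonants already agree in place (/ʒ/ and /ʃ/ are both postalveolar; /ʒ/ and /t͡ʃ/ are both postalveolar), so these forms are consistent with the same rule.
Since the segment that changes precedes the conditioning segment, the assimilation is regressive.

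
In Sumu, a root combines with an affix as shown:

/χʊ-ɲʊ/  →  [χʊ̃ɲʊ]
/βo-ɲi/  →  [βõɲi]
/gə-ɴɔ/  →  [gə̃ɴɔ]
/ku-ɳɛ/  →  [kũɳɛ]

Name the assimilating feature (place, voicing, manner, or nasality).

The vowel /ʊ/ surfaces as nasalised [ʊ̃] next to the following nasal /ɲ/ — it has acquired the [+nasal] feature of its neighbour.
Likewise in the remaining data: /o/ → [õ] before /ɲ/; /ə/ → [ə̃] before /ɴ/; /u/ → [ũ] before /ɳ/ — each time a vowel is nasalised next to a following nasal.

nasality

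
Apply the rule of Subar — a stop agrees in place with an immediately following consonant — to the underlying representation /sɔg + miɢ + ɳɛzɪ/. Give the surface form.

/g/ is a voiced velar stop. The following trigger /m/ is bilabial, so /g/ must become bilabial as well.
The voiced bilabial stop is [b], so /g/ → [b].
At the second juncture, /ɢ/ likewise becomes [ɖ] adjacent to /ɳ/.

[sɔbmiɖɳɛzɪ]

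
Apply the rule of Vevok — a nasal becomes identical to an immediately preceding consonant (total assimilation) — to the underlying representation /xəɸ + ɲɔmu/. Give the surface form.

/ɲ/ is the segment targeted by the rule; it sits immediately after /ɸ/, so it assimilates completely and surfaces as [ɸ].

[xəɸɸɔmu]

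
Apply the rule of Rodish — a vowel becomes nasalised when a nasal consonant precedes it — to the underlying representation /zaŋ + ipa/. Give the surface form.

/i/ sits next to the nasal /ŋ/ and is therefore nasalised to [ĩ].

[zaŋĩpa]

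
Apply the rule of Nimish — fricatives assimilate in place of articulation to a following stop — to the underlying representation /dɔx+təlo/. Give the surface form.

/x/ is a voiceless velar fricative. The following trigger /t/ is alveolar, so /x/ must become alveolar as well.
Changing only its place to alveolar gives [s] — the voiceless alveolar fricative.

[dɔstəlo]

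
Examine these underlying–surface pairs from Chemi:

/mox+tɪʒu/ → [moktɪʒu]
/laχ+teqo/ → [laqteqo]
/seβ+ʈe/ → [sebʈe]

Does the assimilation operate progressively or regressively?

Comparing underlying and surface forms, /x/ → [k] is the alternation; the neighbouring /t/ is constant.
The change fricative → stop matches the manner of the following /t/, identifying this as manner assimilation.
The same holds elsewhere in the data: /χ/ → [q] before /t/ (fricative → stop, matching a stop); /β/ → [b] before /ʈ/ (fricative → stop, matching a stop) — only manner changes, and always toward the following segment.
The trigger is the following segment, so the direction is regressive (anticipatory).

regressive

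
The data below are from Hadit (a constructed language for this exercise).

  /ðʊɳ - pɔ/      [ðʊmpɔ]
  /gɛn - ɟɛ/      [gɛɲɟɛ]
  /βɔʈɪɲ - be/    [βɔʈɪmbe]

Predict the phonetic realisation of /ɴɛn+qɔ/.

The data show regressive place assimilation: /ɳ/ → [m] before /p/; /n/ → [ɲ] before /ɟ/; /ɲ/ → [m] before /b/. In each pair only place changes, matching the following consonant, while manner and voice stay constant.
The rule targets /n/ (voiced alveolar nasal), which sits before the trigger /q/ (uvular).
A voiced uvular nasal is [ɴ], so the surface segment is [ɴ].

[ɴɛɴqɔ]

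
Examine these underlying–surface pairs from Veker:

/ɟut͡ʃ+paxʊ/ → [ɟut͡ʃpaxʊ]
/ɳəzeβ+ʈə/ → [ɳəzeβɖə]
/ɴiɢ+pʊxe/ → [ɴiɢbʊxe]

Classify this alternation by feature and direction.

Underlying /ʈ/ is realised as [ɖ] next to /β/; /β/ itself does not change.
/ʈ/ is voiceless while /β/ is voiced; the output [ɖ] is voiced, matching the trigger — so the feature that spreads is voicing.
Place and manner are unchanged, so the assimilation is partial, not total.
Checking the remaining alternation: /p/ → [b] after /ɢ/ (voiceless → voiced, matching voiced) — only voicing changes, and always toward the preceding segment.
No alternation appears in [ɟut͡ʃpaxʊ]: there the adjacent consonants already agree in voicing (/p/ and /t͡ʃ/ are both voiceless), so this form is consistent with the same rule.
The trigger is the preceding segment, so the direction is progressive (perseverative).

progressive voicing assimilation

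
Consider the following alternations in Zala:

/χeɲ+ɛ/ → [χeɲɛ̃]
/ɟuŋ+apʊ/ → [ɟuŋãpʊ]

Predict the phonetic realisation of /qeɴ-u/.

[qeɴũ]

The data show progressive nasality assimilation (vowel nasalisation): /ɛ/ → [ɛ̃] after /ɲ/; /a/ → [ã] after /ŋ/ — a vowel is nasalised by an immediately preceding nasal consonant.
/u/ sits next to the nasal /ɴ/ and is therefore nasalised to [ũ].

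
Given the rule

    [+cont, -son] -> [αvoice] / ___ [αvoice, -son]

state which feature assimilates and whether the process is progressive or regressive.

The rule copies [voice] from the environment onto the target, so the assimilating feature is voicing.
Since the environment is written after the underscore, the trigger follows the target; the direction is regressive.

regressive voicing assimilation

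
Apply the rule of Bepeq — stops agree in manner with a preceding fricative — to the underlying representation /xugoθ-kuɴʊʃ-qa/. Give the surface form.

/k/ is a voiceless velar stop. The preceding trigger /θ/ is a fricative, so /k/ must become a fricative as well.
The voiceless velar fricative is [x], so /k/ → [x].
The same rule applies at the second boundary: /q/ → [χ] next to /ʃ/.

[xugoθxuɴʊʃχa]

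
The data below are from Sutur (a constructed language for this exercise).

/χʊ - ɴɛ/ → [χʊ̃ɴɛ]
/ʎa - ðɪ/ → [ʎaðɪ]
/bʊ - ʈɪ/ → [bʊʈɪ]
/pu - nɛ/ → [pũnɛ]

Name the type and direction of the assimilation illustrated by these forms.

regressive nasality assimilation (vowel nasalisation)

The vowel /ʊ/ surfaces as nasalised [ʊ̃] next to the following nasal /ɴ/ — it has acquired the [+nasal] feature of its neighbour.
The other form shows the same pattern: /u/ → [ũ] before /n/ — each time a vowel is nasalised next to a following nasal.
No change occurs in [ʎaðɪ], [bʊʈɪ] because the vowel at the boundary is adjacent to an oral consonant, not a nasal (/a/ next to /ð/; /ʊ/ next to /ʈ/).
Because the conditioning nasal is to the right of the vowel that changes, the process is regressive (anticipatory).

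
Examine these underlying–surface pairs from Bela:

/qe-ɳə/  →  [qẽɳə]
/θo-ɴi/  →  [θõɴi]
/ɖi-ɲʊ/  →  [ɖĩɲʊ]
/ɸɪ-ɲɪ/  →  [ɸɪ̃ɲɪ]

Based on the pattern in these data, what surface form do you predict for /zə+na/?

The data show regressive nasality assimilation (vowel nasalisation): /e/ → [ẽ] before /ɳ/; /o/ → [õ] before /ɴ/; /i/ → [ĩ] before /ɲ/; /ɪ/ → [ɪ̃] before /ɲ/ — a vowel is nasalised by an immediately following nasal consonant.
/ə/ sits next to the nasal /n/ and is therefore nasalised to [ə̃].

[zə̃na]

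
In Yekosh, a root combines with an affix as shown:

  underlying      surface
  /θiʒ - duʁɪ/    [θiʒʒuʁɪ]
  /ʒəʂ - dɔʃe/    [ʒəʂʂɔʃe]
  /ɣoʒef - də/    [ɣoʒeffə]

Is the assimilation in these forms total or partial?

total assimilation

Underlying /d/ is realised as [ʒ] next to /ʒ/; /ʒ/ itself does not change.
The output [ʒ] is identical to the trigger /ʒ/ — every feature (place, manner, voicing) has been copied — so this is total assimilation.
The other forms behave the same way: /d/ → [ʂ] after /ʂ/; /d/ → [f] after /f/ — in each case the output is a copy of the preceding consonant.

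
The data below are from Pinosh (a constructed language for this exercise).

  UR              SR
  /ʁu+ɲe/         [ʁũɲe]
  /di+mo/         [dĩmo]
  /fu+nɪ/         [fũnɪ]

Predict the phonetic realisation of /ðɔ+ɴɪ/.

The data show regressive nasality assimilation (vowel nasalisation): /u/ → [ũ] before /ɲ/; /i/ → [ĩ] before /m/; /u/ → [ũ] before /n/ — a vowel is nasalised by an immediately following nasal consonant.
/ɔ/ sits next to the nasal /ɴ/ and is therefore nasalised to [ɔ̃].

[ðɔ̃ɴɪ]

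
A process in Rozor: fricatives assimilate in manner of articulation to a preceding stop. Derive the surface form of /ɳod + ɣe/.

[ɳodge]

/ɣ/ is a voiced velar fricative. The preceding trigger /d/ is a stop, so /ɣ/ must become a stop as well.
A voiced velar stop is [g], so the surface segment is [g].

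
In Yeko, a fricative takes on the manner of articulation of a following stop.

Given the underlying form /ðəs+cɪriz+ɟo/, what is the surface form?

/s/ is a voiceless alveolar fricative. The following trigger /c/ is a stop, so /s/ must become a stop as well.
A voiceless alveolar stop is [t], so the surface segment is [t].
The same rule applies at the second boundary: /z/ → [d] next to /ɟ/.

[ðətcɪridɟo]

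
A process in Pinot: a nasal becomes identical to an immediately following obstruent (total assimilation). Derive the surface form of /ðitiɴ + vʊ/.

[ðitivvʊ]

/ɴ/ is the segment targeted by the rule; it sits immediately before /v/, so it assimilates completely and surfaces as [v].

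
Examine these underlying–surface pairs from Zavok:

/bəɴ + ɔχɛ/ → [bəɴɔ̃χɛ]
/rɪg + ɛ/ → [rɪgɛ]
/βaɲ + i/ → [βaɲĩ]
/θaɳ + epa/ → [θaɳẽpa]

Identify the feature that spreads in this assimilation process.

The vowel /ɔ/ surfaces as nasalised [ɔ̃] next to the preceding nasal /ɴ/ — it has acquired the [+nasal] feature of its neighbour.
Likewise in the remaining data: /i/ → [ĩ] after /ɲ/; /e/ → [ẽ] after /ɳ/ — each time a vowel is nasalised next to a preceding nasal.
No change occurs in [rɪgɛ] because the vowel at the boundary is adjacent to an oral consonant, not a nasal (/ɛ/ next to /g/).

nasality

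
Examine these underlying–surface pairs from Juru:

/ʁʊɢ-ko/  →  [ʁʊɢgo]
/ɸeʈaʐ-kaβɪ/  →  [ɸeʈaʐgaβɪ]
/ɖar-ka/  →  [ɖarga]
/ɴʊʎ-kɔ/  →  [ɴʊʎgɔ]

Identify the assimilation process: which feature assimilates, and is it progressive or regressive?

progressive voicing assimilation

Comparing underlying and surface forms, /k/ → [g] is the alternation; the neighbouring /ɢ/ is constant.
/k/ is voiceless while /ɢ/ is voiced; the output [g] is voiced, matching the trigger — so the feature that spreads is voicing.
Place and manner are unchanged, so the assimilation is partial, not total.
Checking the remaining alternations: /k/ → [g] after /ʐ/ (voiceless → voiced, matching voiced); /k/ → [g] after /r/ (voiceless → voiced, matching voiced); /k/ → [g] after /ʎ/ (voiceless → voiced, matching voiced) — only voicing changes, and always toward the preceding segment.
The trigger is the preceding segment, so the direction is progressive (perseverative).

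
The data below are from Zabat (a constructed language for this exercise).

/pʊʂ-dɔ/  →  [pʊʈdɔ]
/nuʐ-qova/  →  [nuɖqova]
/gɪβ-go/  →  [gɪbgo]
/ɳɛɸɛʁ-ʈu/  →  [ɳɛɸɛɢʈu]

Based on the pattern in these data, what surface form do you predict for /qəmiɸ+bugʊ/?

[qəmipbugʊ]

The data show regressive manner assimilation: /ʂ/ → [ʈ] before /d/; /ʐ/ → [ɖ] before /q/; /β/ → [b] before /g/; /ʁ/ → [ɢ] before /ʈ/. In each pair only manner changes, matching the following consonant, while place and voice stay constant.
The rule targets /ɸ/ (voiceless bilabial fricative), which sits before the trigger /b/ (stop).
The voiceless bilabial stop is [p], so /ɸ/ → [p].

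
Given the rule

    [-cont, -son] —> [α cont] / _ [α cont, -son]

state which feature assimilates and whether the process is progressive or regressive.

regressive manner assimilation

The rule copies [cont] (continuancy) from the environment onto the target stops; since [±cont] encodes the stop/fricative manner contrast, the assimilating dimension is manner.
The conditioning segment sits to the right of the focus bar, meaning the trigger follows the segment that changes — regressive assimilation.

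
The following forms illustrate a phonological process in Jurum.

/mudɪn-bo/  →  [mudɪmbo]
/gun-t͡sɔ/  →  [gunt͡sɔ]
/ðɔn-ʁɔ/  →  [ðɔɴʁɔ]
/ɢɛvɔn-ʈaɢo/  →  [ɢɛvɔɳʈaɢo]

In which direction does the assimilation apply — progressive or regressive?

regressive

The segment that alternates is /n/, which surfaces as [m] when adjacent to /b/.
/n/ is alveolar while /b/ is bilabial; the output [m] is bilabial, matching the trigger — so the feature that spreads is place.
The same holds elsewhere in the data: /n/ → [ɴ] before /ʁ/ (alveolar → uvular, matching uvular); /n/ → [ɳ] before /ʈ/ (alveolar → retroflex, matching retroflex) — only place changes, and always toward the following segment.
Nothing changes in [gunt͡sɔ]: there the adjacent consonants already agree in place (/n/ and /t͡s/ are both alveolar), so this form is consistent with the same rule.
The trigger is the following segment, so the direction is regressive (anticipatory).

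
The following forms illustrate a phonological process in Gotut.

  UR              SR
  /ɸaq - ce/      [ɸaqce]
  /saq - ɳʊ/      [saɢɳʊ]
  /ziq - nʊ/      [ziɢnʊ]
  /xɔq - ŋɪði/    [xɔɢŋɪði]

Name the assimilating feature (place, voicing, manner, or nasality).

Underlying /q/ is realised as [ɢ] next to /ɳ/; /ɳ/ itself does not change.
The change voiceless → voiced matches the voicing of the following /ɳ/, identifying this as voicing assimilation.
The same holds elsewhere in the data: /q/ → [ɢ] before /n/ (voiceless → voiced, matching voiced); /q/ → [ɢ] before /ŋ/ (voiceless → voiced, matching voiced) — only voicing changes, and always toward the following segment.
Nothing changes in [ɸaqce]: there the adjacent consonants already agree in voicing (/q/ and /c/ are both voiceless), so this form is consistent with the same rule.

voicing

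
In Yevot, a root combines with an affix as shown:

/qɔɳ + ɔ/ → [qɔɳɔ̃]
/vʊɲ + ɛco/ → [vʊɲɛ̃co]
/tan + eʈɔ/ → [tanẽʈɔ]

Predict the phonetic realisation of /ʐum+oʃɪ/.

[ʐumõʃɪ]

The data show progressive nasality assimilation (vowel nasalisation): /ɔ/ → [ɔ̃] after /ɳ/; /ɛ/ → [ɛ̃] after /ɲ/; /e/ → [ẽ] after /n/ — a vowel is nasalised by an immediately preceding nasal consonant.
/o/ sits next to the nasal /m/ and is therefore nasalised to [õ].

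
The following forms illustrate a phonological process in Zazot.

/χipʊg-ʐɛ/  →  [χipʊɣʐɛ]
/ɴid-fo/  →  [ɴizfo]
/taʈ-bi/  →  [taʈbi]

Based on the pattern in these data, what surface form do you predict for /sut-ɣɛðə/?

The data show regressive manner assimilation: /g/ → [ɣ] before /ʐ/; /d/ → [z] before /f/. In each pair only manner changes, matching the following consonant, while place and voice stay constant.
No alternation appears in [taʈbi]: there the adjacent consonants already agree in manner (/ʈ/ and /b/ are both stops), so this form is consistent with the same rule.
/t/ is a voiceless alveolar stop. The following trigger /ɣ/ is a fricative, so /t/ must become a fricative as well.
The voiceless alveolar fricative is [s], so /t/ → [s].

[susɣɛðə]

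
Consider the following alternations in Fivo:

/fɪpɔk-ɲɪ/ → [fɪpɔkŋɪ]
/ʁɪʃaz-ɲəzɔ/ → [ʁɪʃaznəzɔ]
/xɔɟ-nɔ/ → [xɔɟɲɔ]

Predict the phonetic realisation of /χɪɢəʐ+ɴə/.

[χɪɢəʐɳə]

The data show progressive place assimilation: /ɲ/ → [ŋ] after /k/; /ɲ/ → [n] after /z/; /n/ → [ɲ] after /ɟ/. In each pair only place changes, matching the preceding consonant, while manner and voice stay constant.
/ɴ/ is a voiced uvular nasal. The preceding trigger /ʐ/ is retroflex, so /ɴ/ must become retroflex as well.
Changing only its place to retroflex gives [ɳ] — the voiced retroflex nasal.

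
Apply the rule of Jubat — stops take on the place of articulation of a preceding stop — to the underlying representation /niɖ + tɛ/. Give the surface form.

[niɖʈɛ]

The rule targets /t/ (voiceless alveolar stop), which sits after the trigger /ɖ/ (retroflex).
A voiceless retroflex stop is [ʈ], so the surface segment is [ʈ].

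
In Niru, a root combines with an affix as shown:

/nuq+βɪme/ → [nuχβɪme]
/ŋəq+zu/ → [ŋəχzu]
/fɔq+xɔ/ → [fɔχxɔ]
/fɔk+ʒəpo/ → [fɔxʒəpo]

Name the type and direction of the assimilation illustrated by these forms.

regressive manner assimilation

Underlying /q/ is realised as [χ] next to /β/; /β/ itself does not change.
The change stop → fricative matches the manner of the following /β/, identifying this as manner assimilation.
Place and voice are unchanged, so the assimilation is partial, not total.
The same holds elsewhere in the data: /q/ → [χ] before /z/ (stop → fricative, matching a fricative); /q/ → [χ] before /x/ (stop → fricative, matching a fricative); /k/ → [x] before /ʒ/ (stop → fricative, matching a fricative) — only manner changes, and always toward the following segment.
The trigger is the following segment, so the direction is regressive (anticipatory).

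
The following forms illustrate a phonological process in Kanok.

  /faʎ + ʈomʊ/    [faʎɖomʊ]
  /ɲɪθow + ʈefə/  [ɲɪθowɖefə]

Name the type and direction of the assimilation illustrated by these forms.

Comparing underlying and surface forms, /ʈ/ → [ɖ] is the alternation; the neighbouring /ʎ/ is constant.
/ʈ/ is voiceless while /ʎ/ is voiced; the output [ɖ] is voiced, matching the trigger — so the feature that spreads is voicing.
Place and manner are unchanged, so the assimilation is partial, not total.
The same holds elsewhere in the data: /ʈ/ → [ɖ] after /w/ (voiceless → voiced, matching voiced) — only voicing changes, and always toward the preceding segment.
Since the segment that changes follows the conditioning segment, the assimilation is progressive.

progressive voicing assimilation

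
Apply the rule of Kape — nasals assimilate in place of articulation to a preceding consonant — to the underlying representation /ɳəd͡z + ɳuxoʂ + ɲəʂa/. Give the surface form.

/ɳ/ is a voiced retroflex nasal. The preceding trigger /d͡z/ is alveolar, so /ɳ/ must become alveolar as well.
The voiced alveolar nasal is [n], so /ɳ/ → [n].
The same rule applies at the second boundary: /ɲ/ → [ɳ] next to /ʂ/.

[ɳəd͡znuxoʂɳəʂa]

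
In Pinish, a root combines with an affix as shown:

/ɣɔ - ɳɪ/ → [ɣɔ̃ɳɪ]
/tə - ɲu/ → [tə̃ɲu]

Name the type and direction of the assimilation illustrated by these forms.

The vowel /ɔ/ surfaces as nasalised [ɔ̃] next to the following nasal /ɳ/ — it has acquired the [+nasal] feature of its neighbour.
Likewise in the remaining data: /ə/ → [ə̃] before /ɲ/ — each time a vowel is nasalised next to a following nasal.
Because the conditioning nasal is to the right of the vowel that changes, the process is regressive (anticipatory).

regressive nasality assimilation (vowel nasalisation)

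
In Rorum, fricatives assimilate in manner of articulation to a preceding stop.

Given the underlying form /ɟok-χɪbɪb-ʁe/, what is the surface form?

The rule targets /χ/ (voiceless uvular fricative), which sits after the trigger /k/ (stop).
The voiceless uvular stop is [q], so /χ/ → [q].
The same rule applies at the second boundary: /ʁ/ → [ɢ] next to /b/.

[ɟokqɪbɪbɢe]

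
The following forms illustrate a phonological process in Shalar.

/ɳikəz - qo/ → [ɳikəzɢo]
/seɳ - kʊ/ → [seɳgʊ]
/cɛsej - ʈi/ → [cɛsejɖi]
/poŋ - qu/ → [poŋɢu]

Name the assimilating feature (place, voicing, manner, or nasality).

Underlying /q/ is realised as [ɢ] next to /z/; /z/ itself does not change.
/q/ is voiceless while /z/ is voiced; the output [ɢ] is voiced, matching the trigger — so the feature that spreads is voicing.
Checking the remaining alternations: /k/ → [g] after /ɳ/ (voiceless → voiced, matching voiced); /ʈ/ → [ɖ] after /j/ (voiceless → voiced, matching voiced); /q/ → [ɢ] after /ŋ/ (voiceless → voiced, matching voiced) — only voicing changes, and always toward the preceding segment.

voicing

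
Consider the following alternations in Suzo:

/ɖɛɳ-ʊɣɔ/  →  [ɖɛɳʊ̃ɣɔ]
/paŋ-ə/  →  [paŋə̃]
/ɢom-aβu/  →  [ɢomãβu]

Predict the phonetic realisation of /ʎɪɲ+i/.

The data show progressive nasality assimilation (vowel nasalisation): /ʊ/ → [ʊ̃] after /ɳ/; /ə/ → [ə̃] after /ŋ/; /a/ → [ã] after /m/ — a vowel is nasalised by an immediately preceding nasal consonant.
The vowel /i/ is adjacent to the preceding nasal /ɲ/, so it acquires [+nasal] and surfaces as [ĩ].

[ʎɪɲĩ]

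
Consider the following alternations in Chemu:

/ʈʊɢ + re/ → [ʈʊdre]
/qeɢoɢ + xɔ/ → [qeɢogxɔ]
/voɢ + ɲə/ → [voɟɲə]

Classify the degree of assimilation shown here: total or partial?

partial assimilation

Comparing underlying and surface forms, /ɢ/ → [d] is the alternation; the neighbouring /r/ is constant.
/ɢ/ is uvular while /r/ is alveolar; the output [d] is alveolar, matching the trigger — so the feature that spreads is place.
Manner and voice are unchanged, so the assimilation is partial, not total.
The other alternating forms pattern the same way: /ɢ/ → [g] before /x/ (uvular → velar, matching velar); /ɢ/ → [ɟ] before /ɲ/ (uvular → palatal, matching palatal) — only place changes, and always toward the following segment.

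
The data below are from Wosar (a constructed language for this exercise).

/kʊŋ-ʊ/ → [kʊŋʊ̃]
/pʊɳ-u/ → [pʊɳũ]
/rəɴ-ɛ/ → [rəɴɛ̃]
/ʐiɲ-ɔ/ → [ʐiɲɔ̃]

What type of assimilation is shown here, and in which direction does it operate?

progressive nasality assimilation (vowel nasalisation)

The vowel /ʊ/ surfaces as nasalised [ʊ̃] next to the preceding nasal /ŋ/ — it has acquired the [+nasal] feature of its neighbour.
Likewise in the remaining data: /u/ → [ũ] after /ɳ/; /ɛ/ → [ɛ̃] after /ɴ/; /ɔ/ → [ɔ̃] after /ɲ/ — each time a vowel is nasalised next to a preceding nasal.
Because the conditioning nasal is to the left of the vowel that changes, the process is progressive (perseverative).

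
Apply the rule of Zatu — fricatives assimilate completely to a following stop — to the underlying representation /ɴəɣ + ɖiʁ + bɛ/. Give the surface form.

/ɣ/ is the segment targeted by the rule; it sits immediately before /ɖ/, so it assimilates completely and surfaces as [ɖ].
At the second juncture, /ʁ/ likewise becomes [b] adjacent to /b/.

[ɴəɖɖibbɛ]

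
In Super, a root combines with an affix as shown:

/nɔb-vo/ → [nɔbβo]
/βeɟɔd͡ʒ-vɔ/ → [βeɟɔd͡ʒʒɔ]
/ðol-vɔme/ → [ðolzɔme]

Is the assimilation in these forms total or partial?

partial assimilation

Underlying /v/ is realised as [β] next to /b/; /b/ itself does not change.
The change labiodental → bilabial matches the place of the preceding /b/, identifying this as place assimilation.
Manner and voice are unchanged, so the assimilation is partial, not total.
The same holds elsewhere in the data: /v/ → [ʒ] after /d͡ʒ/ (labiodental → postalveolar, matching postalveolar); /v/ → [z] after /l/ (labiodental → alveolar, matching alveolar) — only place changes, and always toward the preceding segment.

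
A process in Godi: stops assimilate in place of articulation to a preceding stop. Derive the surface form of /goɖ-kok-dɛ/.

[goɖʈokgɛ]

/k/ is a voiceless velar stop. The preceding trigger /ɖ/ is retroflex, so /k/ must become retroflex as well.
The voiceless retroflex stop is [ʈ], so /k/ → [ʈ].
At the second juncture, /d/ likewise becomes [g] adjacent to /k/.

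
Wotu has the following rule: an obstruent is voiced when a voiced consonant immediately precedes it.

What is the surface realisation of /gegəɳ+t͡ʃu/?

[gegəɳd͡ʒu]

/t͡ʃ/ is a voiceless postalveolar affricate. The preceding trigger /ɳ/ is voiced, so /t͡ʃ/ must become voiced as well.
A voiced postalveolar affricate is [d͡ʒ], so the surface segment is [d͡ʒ].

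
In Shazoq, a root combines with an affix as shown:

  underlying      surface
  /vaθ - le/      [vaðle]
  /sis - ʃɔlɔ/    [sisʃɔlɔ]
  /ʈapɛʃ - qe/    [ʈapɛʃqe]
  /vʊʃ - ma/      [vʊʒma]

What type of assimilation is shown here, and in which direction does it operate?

Underlying /θ/ is realised as [ð] next to /l/; /l/ itself does not change.
The change voiceless → voiced matches the voicing of the following /l/, identifying this as voicing assimilation.
Place and manner are unchanged, so the assimilation is partial, not total.
Checking the remaining alternation: /ʃ/ → [ʒ] before /m/ (voiceless → voiced, matching voiced) — only voicing changes, and always toward the following segment.
Nothing changes in [sisʃɔlɔ], [ʈapɛʃqe]: there the adjacent consonants already agree in voicing (/s/ and /ʃ/ are both voiceless; /ʃ/ and /q/ are both voiceless), so these forms are consistent with the same rule.
Since the segment that changes precedes the conditioning segment, the assimilation is regressive.

regressive voicing assimilation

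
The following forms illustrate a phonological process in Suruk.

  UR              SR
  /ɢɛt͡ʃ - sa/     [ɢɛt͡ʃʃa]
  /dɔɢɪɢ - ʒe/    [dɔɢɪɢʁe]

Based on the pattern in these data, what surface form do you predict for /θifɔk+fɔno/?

[θifɔkxɔno]

The data show progressive place assimilation: /s/ → [ʃ] after /t͡ʃ/; /ʒ/ → [ʁ] after /ɢ/. In each pair only place changes, matching the preceding consonant, while manner and voice stay constant.
/f/ is a voiceless labiodental fricative. The preceding trigger /k/ is velar, so /f/ must become velar as well.
Changing only its place to velar gives [x] — the voiceless velar fricative.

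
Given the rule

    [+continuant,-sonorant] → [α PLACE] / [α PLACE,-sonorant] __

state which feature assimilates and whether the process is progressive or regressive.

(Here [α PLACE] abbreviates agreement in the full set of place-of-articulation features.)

progressive place assimilation

The rule copies the place features (abbreviated [PLACE]) from the environment onto the target, so the assimilating feature is place.
Since the environment is written before the underscore, the trigger precedes the target; the direction is progressive.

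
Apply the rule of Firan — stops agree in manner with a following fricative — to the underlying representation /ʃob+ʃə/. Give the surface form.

[ʃoβʃə]

/b/ is a voiced bilabial stop. The following trigger /ʃ/ is a fricative, so /b/ must become a fricative as well.
A voiced bilabial fricative is [β], so the surface segment is [β].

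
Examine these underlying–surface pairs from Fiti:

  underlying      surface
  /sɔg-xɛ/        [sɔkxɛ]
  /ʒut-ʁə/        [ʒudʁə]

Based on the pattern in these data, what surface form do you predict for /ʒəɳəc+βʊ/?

The data show regressive voicing assimilation: /g/ → [k] before /x/; /t/ → [d] before /ʁ/. In each pair only voicing changes, matching the following consonant, while place and manner stay constant.
The rule targets /c/ (voiceless palatal stop), which sits before the trigger /β/ (voiced).
Changing only its voicing to voiced gives [ɟ] — the voiced palatal stop.

[ʒəɳəɟβʊ]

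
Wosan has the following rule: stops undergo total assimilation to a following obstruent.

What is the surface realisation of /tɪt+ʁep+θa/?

/t/ is the segment targeted by the rule; it sits immediately before /ʁ/, so it assimilates completely and surfaces as [ʁ].
The same rule applies at the second boundary: /p/ → [θ] next to /θ/.

[tɪʁʁeθθa]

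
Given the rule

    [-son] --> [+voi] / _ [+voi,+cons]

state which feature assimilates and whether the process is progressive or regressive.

regressive voicing assimilation

The target ([-son], obstruents) acquires [+voi] next to a voiced consonant ([+voi,+cons]) — it takes on the voicing of its neighbour, so the feature that spreads is voicing.
The conditioning segment sits to the right of the focus bar, meaning the trigger follows the segment that changes — regressive assimilation.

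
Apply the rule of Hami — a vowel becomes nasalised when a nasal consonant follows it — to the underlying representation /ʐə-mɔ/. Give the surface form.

/ə/ sits next to the nasal /m/ and is therefore nasalised to [ə̃].

[ʐə̃mɔ]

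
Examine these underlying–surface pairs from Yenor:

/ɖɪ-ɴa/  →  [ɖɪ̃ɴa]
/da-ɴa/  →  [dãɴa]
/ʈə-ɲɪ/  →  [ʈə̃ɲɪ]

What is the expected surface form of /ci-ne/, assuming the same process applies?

[cĩne]

The data show regressive nasality assimilation (vowel nasalisation): /ɪ/ → [ɪ̃] before /ɴ/; /a/ → [ã] before /ɴ/; /ə/ → [ə̃] before /ɲ/ — a vowel is nasalised by an immediately following nasal consonant.
/i/ sits next to the nasal /n/ and is therefore nasalised to [ĩ].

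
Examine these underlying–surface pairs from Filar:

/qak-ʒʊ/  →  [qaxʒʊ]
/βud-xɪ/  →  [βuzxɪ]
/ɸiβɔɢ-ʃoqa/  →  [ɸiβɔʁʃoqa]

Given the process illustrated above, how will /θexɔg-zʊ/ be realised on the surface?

The data show regressive manner assimilation: /k/ → [x] before /ʒ/; /d/ → [z] before /x/; /ɢ/ → [ʁ] before /ʃ/. In each pair only manner changes, matching the following consonant, while place and voice stay constant.
The rule targets /g/ (voiced velar stop), which sits before the trigger /z/ (fricative).
Changing only its manner to fricative gives [ɣ] — the voiced velar fricative.

[θexɔɣzʊ]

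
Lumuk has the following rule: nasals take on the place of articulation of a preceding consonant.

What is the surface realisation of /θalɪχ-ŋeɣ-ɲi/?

/ŋ/ is a voiced velar nasal. The preceding trigger /χ/ is uvular, so /ŋ/ must become uvular as well.
The voiced uvular nasal is [ɴ], so /ŋ/ → [ɴ].
At the second juncture, /ɲ/ likewise becomes [ŋ] adjacent to /ɣ/.

[θalɪχɴeɣŋi]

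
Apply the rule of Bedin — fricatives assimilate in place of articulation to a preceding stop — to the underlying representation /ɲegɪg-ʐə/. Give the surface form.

/ʐ/ is a voiced retroflex fricative. The preceding trigger /g/ is velar, so /ʐ/ must become velar as well.
The voiced velar fricative is [ɣ], so /ʐ/ → [ɣ].

[ɲegɪgɣə]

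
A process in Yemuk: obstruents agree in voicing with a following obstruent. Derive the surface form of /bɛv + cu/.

[bɛfcu]

/v/ is a voiced labiodental fricative. The following trigger /c/ is voiceless, so /v/ must become voiceless as well.
The voiceless labiodental fricative is [f], so /v/ → [f].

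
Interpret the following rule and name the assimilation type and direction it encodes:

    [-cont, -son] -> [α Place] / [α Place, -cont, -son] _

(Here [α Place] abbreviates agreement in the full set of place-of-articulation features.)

The shared variable α links the value of the place features (abbreviated [Place]) on the target to the same value on the neighbouring segment, so place is the feature that assimilates.
The conditioning segment sits to the left of the focus bar, meaning the trigger precedes the segment that changes — progressive assimilation.

progressive place assimilation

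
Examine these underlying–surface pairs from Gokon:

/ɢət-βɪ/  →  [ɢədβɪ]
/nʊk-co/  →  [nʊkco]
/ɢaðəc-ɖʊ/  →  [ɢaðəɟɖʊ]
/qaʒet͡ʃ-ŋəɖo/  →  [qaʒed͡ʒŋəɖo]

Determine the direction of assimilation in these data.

regressive

Comparing underlying and surface forms, /t/ → [d] is the alternation; the neighbouring /β/ is constant.
/t/ is voiceless while /β/ is voiced; the output [d] is voiced, matching the trigger — so the feature that spreads is voicing.
The same holds elsewhere in the data: /c/ → [ɟ] before /ɖ/ (voiceless → voiced, matching voiced); /t͡ʃ/ → [d͡ʒ] before /ŋ/ (voiceless → voiced, matching voiced) — only voicing changes, and always toward the following segment.
Nothing changes in [nʊkco]: there the adjacent consonants already agree in voicing (/k/ and /c/ are both voiceless), so this form is consistent with the same rule.
The trigger is the following segment, so the direction is regressive (anticipatory).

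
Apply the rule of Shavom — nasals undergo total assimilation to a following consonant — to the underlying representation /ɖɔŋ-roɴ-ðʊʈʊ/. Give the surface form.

/ŋ/ is the segment targeted by the rule; it sits immediately before /r/, so it assimilates completely and surfaces as [r].
The same rule applies at the second boundary: /ɴ/ → [ð] next to /ð/.

[ɖɔrroððʊʈʊ]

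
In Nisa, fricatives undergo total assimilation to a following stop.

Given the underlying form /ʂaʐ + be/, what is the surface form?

[ʂabbe]

/ʐ/ is the segment targeted by the rule; it sits immediately before /b/, so it assimilates completely and surfaces as [b].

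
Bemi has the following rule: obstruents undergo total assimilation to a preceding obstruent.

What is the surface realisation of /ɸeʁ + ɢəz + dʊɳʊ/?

/ɢ/ is the segment targeted by the rule; it sits immediately after /ʁ/, so it assimilates completely and surfaces as [ʁ].
The same rule applies at the second boundary: /d/ → [z] next to /z/.

[ɸeʁʁəzzʊɳʊ]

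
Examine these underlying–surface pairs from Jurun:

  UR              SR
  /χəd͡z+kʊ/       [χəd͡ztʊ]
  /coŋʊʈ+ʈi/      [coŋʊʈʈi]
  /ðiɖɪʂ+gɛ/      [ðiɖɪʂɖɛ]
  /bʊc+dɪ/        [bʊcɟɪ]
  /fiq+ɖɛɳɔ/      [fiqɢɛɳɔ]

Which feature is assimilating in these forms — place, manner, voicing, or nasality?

The segment that alternates is /k/, which surfaces as [t] when adjacent to /d͡z/.
The change velar → alveolar matches the place of the preceding /d͡z/, identifying this as place assimilation.
Checking the remaining alternations: /g/ → [ɖ] after /ʂ/ (velar → retroflex, matching retroflex); /d/ → [ɟ] after /c/ (alveolar → palatal, matching palatal); /ɖ/ → [ɢ] after /q/ (retroflex → uvular, matching uvular) — only place changes, and always toward the preceding segment.
Nothing changes in [coŋʊʈʈi]: there the adjacent consonants already agree in place (/ʈ/ and /ʈ/ are both retroflex), so this form is consistent with the same rule.

place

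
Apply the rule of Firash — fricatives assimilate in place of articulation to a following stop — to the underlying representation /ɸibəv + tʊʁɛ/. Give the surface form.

[ɸibəztʊʁɛ]

/v/ is a voiced labiodental fricative. The following trigger /t/ is alveolar, so /v/ must become alveolar as well.
The voiced alveolar fricative is [z], so /v/ → [z].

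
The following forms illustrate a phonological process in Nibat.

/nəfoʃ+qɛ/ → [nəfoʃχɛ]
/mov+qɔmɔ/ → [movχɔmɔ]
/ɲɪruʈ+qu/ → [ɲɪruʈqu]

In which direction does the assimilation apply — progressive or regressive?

progressive

Comparing underlying and surface forms, /q/ → [χ] is the alternation; the neighbouring /ʃ/ is constant.
The change stop → fricative matches the manner of the preceding /ʃ/, identifying this as manner assimilation.
Checking the remaining alternation: /q/ → [χ] after /v/ (stop → fricative, matching a fricative) — only manner changes, and always toward the preceding segment.
Nothing changes in [ɲɪruʈqu]: there the adjacent consonants already agree in manner (/q/ and /ʈ/ are both stops), so this form is consistent with the same rule.
Since the segment that changes follows the conditioning segment, the assimilation is progressive.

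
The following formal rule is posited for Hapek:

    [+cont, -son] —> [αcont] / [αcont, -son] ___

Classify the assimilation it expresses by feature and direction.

The rule copies [cont] (continuancy) from the environment onto the target fricatives; since [±cont] encodes the stop/fricative manner contrast, the assimilating dimension is manner.
The conditioning segment sits to the left of the focus bar, meaning the trigger precedes the segment that changes — progressive assimilation.

progressive manner assimilation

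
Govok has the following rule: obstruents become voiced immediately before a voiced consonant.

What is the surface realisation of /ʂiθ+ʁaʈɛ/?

[ʂiðʁaʈɛ]

The rule targets /θ/ (voiceless dental fricative), which sits before the trigger /ʁ/ (voiced).
Changing only its voicing to voiced gives [ð] — the voiced dental fricative.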